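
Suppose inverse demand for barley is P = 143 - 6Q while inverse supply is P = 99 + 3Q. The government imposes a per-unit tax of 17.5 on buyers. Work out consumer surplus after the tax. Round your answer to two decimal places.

26.01

Without the tax, 143 - 6Q = 99 + 3Q so Q* = 4.8889 and P* = 113.6667.
A tax on buyers shifts demand down by 17.5: (143 - 17.5) - 6Q = 99 + 3Q, so Q_t = 2.9444. Buyers pay P_b = 125.3333; sellers receive P_s = P_b - 17.5 = 107.8333.
Consumer surplus is the triangle under demand above P_b: (1/2)(2.9444)(143 - 125.3333) = 26.0093.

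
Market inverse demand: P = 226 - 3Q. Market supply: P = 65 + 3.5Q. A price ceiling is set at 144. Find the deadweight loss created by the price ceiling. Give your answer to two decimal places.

15.70

Free-market equilibrium: 226 - 3Q = 65 + 3.5Q gives Q* = 24.7692, P* = 151.6923.
At the ceiling price 144, quantity supplied is (144 - 65)/3.5 = 22.5714; supply is the short side, so Q = 22.5714 trades at P = 144.
The lost-trades triangle has base Q* - 22.5714 = 2.1978 and height equal to the gap between the curves at Q = 22.5714, which is 158.2857 - 144 = 14.2857. DWL = (1/2)(2.1978)(14.2857) = 15.6986.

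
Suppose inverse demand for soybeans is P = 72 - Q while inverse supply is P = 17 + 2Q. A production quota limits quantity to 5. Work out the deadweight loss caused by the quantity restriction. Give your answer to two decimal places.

266.67

Unrestricted equilibrium: Q* = (72 - 17)/(1 + 2) = 18.3333.
At Q = 5 the demand price is 72 - (5) = 67 and the supply price is 17 + 2(5) = 27.
DWL = (1/2)(gap between curves at 5) x (Q* - 5) = (1/2)(40)(13.3333) = 266.6667.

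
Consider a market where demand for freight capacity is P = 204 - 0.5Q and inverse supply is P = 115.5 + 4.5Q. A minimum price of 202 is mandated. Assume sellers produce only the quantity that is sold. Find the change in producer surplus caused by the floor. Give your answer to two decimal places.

-394.90

Without the control, 204 - 0.5Q = 115.5 + 4.5Q so Q* = 17.7 and P* = 195.15.
At P = 202, buyers demand (204 - 202)/0.5 = 4 while sellers would supply more, so the quantity traded is 4 at price 202.
PS goes from (1/2)(17.7)(79.65) = 704.9025 to 310 (computed as (202 - 115.5)(4) - (1/2)(4.5)(4)^2), a change of -394.9025.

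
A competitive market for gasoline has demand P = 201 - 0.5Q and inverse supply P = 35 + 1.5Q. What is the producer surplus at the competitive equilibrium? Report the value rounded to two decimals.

5166.75

Equilibrium: 201 - 0.5Q = 35 + 1.5Q, so Q* = 83 and P* = 159.5.
The supply curve's price intercept is 35, so PS = (1/2)(Q*)(P* - 35) = (1/2)(83)(124.5) = 5166.75.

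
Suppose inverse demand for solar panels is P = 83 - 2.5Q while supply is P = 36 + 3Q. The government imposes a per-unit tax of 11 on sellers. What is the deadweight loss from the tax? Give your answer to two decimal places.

Without the tax, 83 - 2.5Q = 36 + 3Q so Q* = 8.5455 and P* = 61.6364.
With the tax, sellers need 11 more per unit: 83 - 2.5Q = 36 + 3Q + 11, so Q_t = 6.5455. Buyers pay P_b = 66.6364; sellers receive P_s = P_b - 11 = 55.6364.
Deadweight loss is the triangle between the curves from Q_t to Q*: (1/2)(8.5455 - 6.5455)(11) = 11.

11.00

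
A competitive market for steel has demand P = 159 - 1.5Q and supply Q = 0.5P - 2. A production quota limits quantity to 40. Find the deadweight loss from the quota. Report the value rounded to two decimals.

32.14

Rewriting supply in inverse form: P = 4 + 2Q.
Unrestricted equilibrium: Q* = (159 - 4)/(1.5 + 2) = 44.2857.
At Q = 40 the demand price is 159 - 1.5(40) = 99 and the supply price is 4 + 2(40) = 84.
Deadweight loss is the triangle between the curves from 40 to 44.2857: (1/2)(99 - 84)(44.2857 - 40) = 32.1429.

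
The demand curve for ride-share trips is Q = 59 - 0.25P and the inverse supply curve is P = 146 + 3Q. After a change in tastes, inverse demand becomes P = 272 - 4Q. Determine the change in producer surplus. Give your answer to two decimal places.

Rewriting demand in inverse form: P = 236 - 4Q.
Initial equilibrium: Q_0 = 12.8571, P_0 = 184.5714; CS_0 = (1/2)(12.8571)(51.4286) = 330.6122, PS_0 = (1/2)(12.8571)(38.5714) = 247.9592.
New equilibrium: 272 - 4Q = 146 + 3Q gives Q_1 = 18, P_1 = 200; CS_1 = 648, PS_1 = 486.
Change in producer surplus = 486 - 247.9592 = 238.0408.

238.04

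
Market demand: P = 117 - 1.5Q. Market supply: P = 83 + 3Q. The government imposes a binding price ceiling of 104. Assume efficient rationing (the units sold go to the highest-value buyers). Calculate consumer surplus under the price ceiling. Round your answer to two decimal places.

Free-market equilibrium: 117 - 1.5Q = 83 + 3Q gives Q* = 7.5556, P* = 105.6667.
At the ceiling price 104, quantity supplied is (104 - 83)/3 = 7; supply is the short side, so Q = 7 trades at P = 104.
The demand price at Q = 7 is 106.5. CS is the trapezoid between demand and 104 over [0, 7]: (1/2)[(117 - 104) + (106.5 - 104)](7) = 54.25.

54.25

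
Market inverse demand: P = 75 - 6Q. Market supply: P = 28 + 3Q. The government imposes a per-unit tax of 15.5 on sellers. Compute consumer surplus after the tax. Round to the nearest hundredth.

36.75

Pre-tax equilibrium: 75 - 6Q = 28 + 3Q gives Q* = 5.2222, P* = 43.6667.
A tax on sellers shifts supply up by 15.5: 75 - 6Q = 28 + 3Q + 15.5, so Q_t = 3.5. Buyers pay P_b = 54; sellers receive P_s = P_b - 15.5 = 38.5.
Consumer surplus is the triangle under demand above P_b: (1/2)(3.5)(75 - 54) = 36.75.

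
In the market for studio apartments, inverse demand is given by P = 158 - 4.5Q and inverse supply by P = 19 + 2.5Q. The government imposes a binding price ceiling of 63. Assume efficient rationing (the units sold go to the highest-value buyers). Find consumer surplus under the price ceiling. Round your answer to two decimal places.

975.04

Without the control, 158 - 4.5Q = 19 + 2.5Q so Q* = 19.8571 and P* = 68.6429.
At the ceiling price 63, quantity supplied is (63 - 19)/2.5 = 17.6; supply is the short side, so Q = 17.6 trades at P = 63.
The demand price at Q = 17.6 is 78.8. CS is the trapezoid between demand and 63 over [0, 17.6]: (1/2)[(158 - 63) + (78.8 - 63)](17.6) = 975.04.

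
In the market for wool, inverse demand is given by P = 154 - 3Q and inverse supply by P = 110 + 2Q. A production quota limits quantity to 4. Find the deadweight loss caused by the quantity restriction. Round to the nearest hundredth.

57.60

Unrestricted equilibrium: Q* = (154 - 110)/(3 + 2) = 8.8.
At Q = 4 the demand price is 154 - 3(4) = 142 and the supply price is 110 + 2(4) = 118.
Deadweight loss is the triangle between the curves from 4 to 8.8: (1/2)(142 - 118)(8.8 - 4) = 57.6.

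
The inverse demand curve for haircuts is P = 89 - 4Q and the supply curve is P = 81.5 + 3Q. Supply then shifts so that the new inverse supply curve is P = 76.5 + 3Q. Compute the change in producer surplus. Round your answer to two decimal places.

3.06

Initial equilibrium: Q_0 = 1.0714, P_0 = 84.7143; CS_0 = (1/2)(1.0714)(4.2857) = 2.2959, PS_0 = (1/2)(1.0714)(3.2143) = 1.7219.
New equilibrium: 89 - 4Q = 76.5 + 3Q gives Q_1 = 1.7857, P_1 = 81.8571; CS_1 = 6.3776, PS_1 = 4.7832.
Change in producer surplus = 4.7832 - 1.7219 = 3.0612.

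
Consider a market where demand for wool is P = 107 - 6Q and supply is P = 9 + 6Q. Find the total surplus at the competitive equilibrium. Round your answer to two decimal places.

400.17

Set 107 - 6Q = 9 + 6Q, which gives 98 = 12Q, so Q* = 8.1667 and P* = 107 - 6(8.1667) = 58.
CS = (1/2)(8.1667)(49) = 200.0833 and PS = (1/2)(8.1667)(49) = 200.0833, so total surplus = 400.1667.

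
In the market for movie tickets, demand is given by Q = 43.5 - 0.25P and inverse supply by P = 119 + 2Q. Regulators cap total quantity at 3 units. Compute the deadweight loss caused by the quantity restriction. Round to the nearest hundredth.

114.08

Rewriting demand in inverse form: P = 174 - 4Q.
Unrestricted equilibrium: Q* = (174 - 119)/(4 + 2) = 9.1667.
At Q = 3 the demand price is 174 - 4(3) = 162 and the supply price is 119 + 2(3) = 125.
DWL = (1/2)(gap between curves at 3) x (Q* - 3) = (1/2)(37)(6.1667) = 114.0833.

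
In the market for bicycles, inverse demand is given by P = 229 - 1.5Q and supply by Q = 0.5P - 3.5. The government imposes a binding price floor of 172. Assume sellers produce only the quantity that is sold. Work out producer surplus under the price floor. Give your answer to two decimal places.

Rewriting supply in inverse form: P = 7 + 2Q.
Free-market equilibrium: 229 - 1.5Q = 7 + 2Q gives Q* = 63.4286, P* = 133.8571.
At the floor price 172, quantity demanded is (229 - 172)/1.5 = 38; demand is the short side, so Q = 38 trades at P = 172.
The supply price at Q = 38 is 83. PS is the trapezoid between 172 and supply over [0, 38]: (1/2)[(172 - 7) + (172 - 83)](38) = 4826.

4826.00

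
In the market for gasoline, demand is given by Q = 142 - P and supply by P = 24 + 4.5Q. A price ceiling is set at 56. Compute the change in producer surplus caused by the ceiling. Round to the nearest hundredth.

-921.89

Rewriting demand in inverse form: P = 142 - Q.
Without the control, 142 - Q = 24 + 4.5Q so Q* = 21.4545 and P* = 120.5455.
At P = 56, sellers supply (56 - 24)/4.5 = 7.1111 while buyers want more, so the quantity traded is 7.1111 at price 56.
PS goes from (1/2)(21.4545)(96.5455) = 1035.6694 to 113.7778 (computed as (56 - 24)(7.1111) - (1/2)(4.5)(7.1111)^2), a change of -921.8916.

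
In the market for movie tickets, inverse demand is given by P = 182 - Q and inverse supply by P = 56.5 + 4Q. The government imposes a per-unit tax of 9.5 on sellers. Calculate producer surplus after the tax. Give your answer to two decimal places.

Pre-tax equilibrium: 182 - Q = 56.5 + 4Q gives Q* = 25.1, P* = 156.9.
A tax on sellers shifts supply up by 9.5: 182 - Q = 56.5 + 4Q + 9.5, so Q_t = 23.2. Buyers pay P_b = 158.8; sellers receive P_s = P_b - 9.5 = 149.3.
PS = (1/2)(Q_t)(P_s - 56.5) = (1/2)(23.2)(92.8) = 1076.48.

1076.48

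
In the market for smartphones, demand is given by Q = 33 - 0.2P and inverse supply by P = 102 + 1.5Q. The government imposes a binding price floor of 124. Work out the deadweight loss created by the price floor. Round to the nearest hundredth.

7.24

Rewriting demand in inverse form: P = 165 - 5Q.
Without the control, 165 - 5Q = 102 + 1.5Q so Q* = 9.6923 and P* = 116.5385.
At P = 124, buyers demand (165 - 124)/5 = 8.2 while sellers would supply more, so the quantity traded is 8.2 at price 124.
At Q = 8.2 the demand price is 124 and the supply price is 114.3. Deadweight loss is the triangle between the curves from 8.2 to 9.6923: (1/2)(124 - 114.3)(9.6923 - 8.2) = 7.2377.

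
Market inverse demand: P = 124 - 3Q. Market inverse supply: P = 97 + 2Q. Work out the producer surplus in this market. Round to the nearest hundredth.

Set 124 - 3Q = 97 + 2Q, which gives 27 = 5Q, so Q* = 5.4 and P* = 124 - 3(5.4) = 107.8.
Producer surplus is the triangle above supply below P*: (1/2)(5.4)(107.8 - 97) = (1/2)(5.4)(10.8) = 29.16.

29.16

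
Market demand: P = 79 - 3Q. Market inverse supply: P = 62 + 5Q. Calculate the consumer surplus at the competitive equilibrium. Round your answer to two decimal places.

Equilibrium: 79 - 3Q = 62 + 5Q, so Q* = 2.125 and P* = 72.625.
CS is the area between the demand curve and P* from 0 to Q*: (1/2)(2.125)(6.375) = 6.7734.

6.77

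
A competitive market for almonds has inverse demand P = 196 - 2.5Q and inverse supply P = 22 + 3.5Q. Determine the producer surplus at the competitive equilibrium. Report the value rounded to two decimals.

1471.75

Equilibrium: 196 - 2.5Q = 22 + 3.5Q, so Q* = 29 and P* = 123.5.
PS is the area between P* and the supply curve from 0 to Q*: (1/2)(29)(101.5) = 1471.75.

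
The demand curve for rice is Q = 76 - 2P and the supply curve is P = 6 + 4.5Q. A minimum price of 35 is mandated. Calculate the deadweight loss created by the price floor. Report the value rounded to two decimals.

Rewriting demand in inverse form: P = 38 - 0.5Q.
Without the control, 38 - 0.5Q = 6 + 4.5Q so Q* = 6.4 and P* = 34.8.
At P = 35, buyers demand (38 - 35)/0.5 = 6 while sellers would supply more, so the quantity traded is 6 at price 35.
At Q = 6 the demand price is 35 and the supply price is 33. Deadweight loss is the triangle between the curves from 6 to 6.4: (1/2)(35 - 33)(6.4 - 6) = 0.4.

0.40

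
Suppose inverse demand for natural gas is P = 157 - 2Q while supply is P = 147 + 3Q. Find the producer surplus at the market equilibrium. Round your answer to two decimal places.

6.00

Equilibrium: 157 - 2Q = 147 + 3Q, so Q* = 2 and P* = 153.
Producer surplus is the triangle above supply below P*: (1/2)(2)(153 - 147) = (1/2)(2)(6) = 6.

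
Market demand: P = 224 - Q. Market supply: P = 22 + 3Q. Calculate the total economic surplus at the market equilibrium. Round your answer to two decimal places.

5100.50

Set 224 - Q = 22 + 3Q, which gives 202 = 4Q, so Q* = 50.5 and P* = 224 - (50.5) = 173.5.
CS = (1/2)(50.5)(50.5) = 1275.125 and PS = (1/2)(50.5)(151.5) = 3825.375, so total surplus = 5100.5.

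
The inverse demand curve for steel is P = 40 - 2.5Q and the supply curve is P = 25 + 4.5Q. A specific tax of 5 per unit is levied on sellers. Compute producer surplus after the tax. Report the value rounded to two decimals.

4.59

Pre-tax equilibrium: 40 - 2.5Q = 25 + 4.5Q gives Q* = 2.1429, P* = 34.6429.
With the tax, sellers need 5 more per unit: 40 - 2.5Q = 25 + 4.5Q + 5, so Q_t = 1.4286. Buyers pay P_b = 36.4286; sellers receive P_s = P_b - 5 = 31.4286.
PS = (1/2)(Q_t)(P_s - 25) = (1/2)(1.4286)(6.4286) = 4.5918.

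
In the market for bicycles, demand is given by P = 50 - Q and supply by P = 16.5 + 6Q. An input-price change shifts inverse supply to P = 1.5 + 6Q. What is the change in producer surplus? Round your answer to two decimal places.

Initial equilibrium: Q_0 = 4.7857, P_0 = 45.2143; CS_0 = (1/2)(4.7857)(4.7857) = 11.4515, PS_0 = (1/2)(4.7857)(28.7143) = 68.7092.
New equilibrium: 50 - Q = 1.5 + 6Q gives Q_1 = 6.9286, P_1 = 43.0714; CS_1 = 24.0026, PS_1 = 144.0153.
Change in producer surplus = 144.0153 - 68.7092 = 75.3061.

75.31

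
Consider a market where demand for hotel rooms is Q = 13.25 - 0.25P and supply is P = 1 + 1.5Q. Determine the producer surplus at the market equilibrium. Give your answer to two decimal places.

Rewriting demand in inverse form: P = 53 - 4Q.
Setting demand equal to supply, 52 = 5.5Q, so Q* = 9.4545 and P* = 15.1818.
PS is the area between P* and the supply curve from 0 to Q*: (1/2)(9.4545)(14.1818) = 67.0413.

67.04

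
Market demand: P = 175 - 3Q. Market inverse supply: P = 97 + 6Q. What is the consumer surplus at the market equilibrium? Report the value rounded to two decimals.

112.67

Setting demand equal to supply, 78 = 9Q, so Q* = 8.6667 and P* = 149.
Consumer surplus is the triangle under demand above P*: (1/2)(8.6667)(175 - 149) = (1/2)(8.6667)(26) = 112.6667.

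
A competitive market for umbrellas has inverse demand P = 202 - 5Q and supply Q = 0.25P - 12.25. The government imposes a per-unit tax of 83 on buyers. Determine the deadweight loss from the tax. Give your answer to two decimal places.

Rewriting supply in inverse form: P = 49 + 4Q.
Without the tax, 202 - 5Q = 49 + 4Q so Q* = 17 and P* = 117.
With the tax, buyers' net willingness to pay falls by 83: (202 - 83) - 5Q = 49 + 4Q, so Q_t = 7.7778. Buyers pay P_b = 163.1111; sellers receive P_s = P_b - 83 = 80.1111.
The welfare triangle lost has base Q* - Q_t = 9.2222 and height t = 83, so DWL = (1/2)(9.2222)(83) = 382.7222.

382.72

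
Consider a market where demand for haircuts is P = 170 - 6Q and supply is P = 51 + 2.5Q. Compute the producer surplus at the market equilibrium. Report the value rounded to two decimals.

245.00

Setting demand equal to supply, 119 = 8.5Q, so Q* = 14 and P* = 86.
PS is the area between P* and the supply curve from 0 to Q*: (1/2)(14)(35) = 245.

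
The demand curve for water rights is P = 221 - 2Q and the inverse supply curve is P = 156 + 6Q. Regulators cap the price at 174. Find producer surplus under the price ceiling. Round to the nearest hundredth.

Free-market equilibrium: 221 - 2Q = 156 + 6Q gives Q* = 8.125, P* = 204.75.
At P = 174, sellers supply (174 - 156)/6 = 3 while buyers want more, so the quantity traded is 3 at price 174.
PS is the triangle above supply below 174: (1/2)(3)(174 - 156) = 27.

27.00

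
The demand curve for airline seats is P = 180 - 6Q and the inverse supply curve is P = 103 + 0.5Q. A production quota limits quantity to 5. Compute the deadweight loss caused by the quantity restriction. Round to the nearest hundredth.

Without the quota, 180 - 6Q = 103 + 0.5Q gives Q* = 11.8462.
At Q = 5 the demand price is 180 - 6(5) = 150 and the supply price is 103 + 0.5(5) = 105.5.
Deadweight loss is the triangle between the curves from 5 to 11.8462: (1/2)(150 - 105.5)(11.8462 - 5) = 152.3269.

152.33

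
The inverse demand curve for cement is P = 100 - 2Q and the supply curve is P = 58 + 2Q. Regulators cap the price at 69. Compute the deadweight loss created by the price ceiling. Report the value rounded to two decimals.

50.00

Free-market equilibrium: 100 - 2Q = 58 + 2Q gives Q* = 10.5, P* = 79.
At the ceiling price 69, quantity supplied is (69 - 58)/2 = 5.5; supply is the short side, so Q = 5.5 trades at P = 69.
The lost-trades triangle has base Q* - 5.5 = 5 and height equal to the gap between the curves at Q = 5.5, which is 89 - 69 = 20. DWL = (1/2)(5)(20) = 50.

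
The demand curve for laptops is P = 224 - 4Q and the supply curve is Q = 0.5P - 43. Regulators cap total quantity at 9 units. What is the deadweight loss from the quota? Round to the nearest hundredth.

Rewriting supply in inverse form: P = 86 + 2Q.
Unrestricted equilibrium: Q* = (224 - 86)/(4 + 2) = 23.
At Q = 9 the demand price is 224 - 4(9) = 188 and the supply price is 86 + 2(9) = 104.
DWL = (1/2)(gap between curves at 9) x (Q* - 9) = (1/2)(84)(14) = 588.

588.00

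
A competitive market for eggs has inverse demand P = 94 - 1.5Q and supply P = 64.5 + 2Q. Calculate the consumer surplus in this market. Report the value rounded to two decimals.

53.28

Equilibrium: 94 - 1.5Q = 64.5 + 2Q, so Q* = 8.4286 and P* = 81.3571.
CS is the area between the demand curve and P* from 0 to Q*: (1/2)(8.4286)(12.6429) = 53.2806.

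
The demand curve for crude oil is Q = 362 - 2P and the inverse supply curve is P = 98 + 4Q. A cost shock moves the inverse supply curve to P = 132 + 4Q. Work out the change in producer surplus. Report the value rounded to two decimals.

-443.26

Rewriting demand in inverse form: P = 181 - 0.5Q.
Initial equilibrium: Q_0 = 18.4444, P_0 = 171.7778; CS_0 = (1/2)(18.4444)(9.2222) = 85.0494, PS_0 = (1/2)(18.4444)(73.7778) = 680.3951.
New equilibrium: 181 - 0.5Q = 132 + 4Q gives Q_1 = 10.8889, P_1 = 175.5556; CS_1 = 29.642, PS_1 = 237.1358.
Change in producer surplus = 237.1358 - 680.3951 = -443.2593.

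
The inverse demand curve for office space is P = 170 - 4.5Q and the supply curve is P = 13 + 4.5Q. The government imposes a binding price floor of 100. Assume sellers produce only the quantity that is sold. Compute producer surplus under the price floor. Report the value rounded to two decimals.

Without the control, 170 - 4.5Q = 13 + 4.5Q so Q* = 17.4444 and P* = 91.5.
At the floor price 100, quantity demanded is (170 - 100)/4.5 = 15.5556; demand is the short side, so Q = 15.5556 trades at P = 100.
The supply price at Q = 15.5556 is 83. PS is the trapezoid between 100 and supply over [0, 15.5556]: (1/2)[(100 - 13) + (100 - 83)](15.5556) = 808.8889.

808.89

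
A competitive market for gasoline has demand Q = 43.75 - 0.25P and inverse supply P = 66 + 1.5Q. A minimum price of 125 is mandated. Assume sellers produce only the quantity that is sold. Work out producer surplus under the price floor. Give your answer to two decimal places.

Rewriting demand in inverse form: P = 175 - 4Q.
Free-market equilibrium: 175 - 4Q = 66 + 1.5Q gives Q* = 19.8182, P* = 95.7273.
At P = 125, buyers demand (175 - 125)/4 = 12.5 while sellers would supply more, so the quantity traded is 12.5 at price 125.
The supply price at Q = 12.5 is 84.75. PS is the trapezoid between 125 and supply over [0, 12.5]: (1/2)[(125 - 66) + (125 - 84.75)](12.5) = 620.3125.

620.31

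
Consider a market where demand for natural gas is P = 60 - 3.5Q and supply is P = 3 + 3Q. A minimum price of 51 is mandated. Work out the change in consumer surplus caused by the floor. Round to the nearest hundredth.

-123.00

Without the control, 60 - 3.5Q = 3 + 3Q so Q* = 8.7692 and P* = 29.3077.
At the floor price 51, quantity demanded is (60 - 51)/3.5 = 2.5714; demand is the short side, so Q = 2.5714 trades at P = 51.
CS goes from (1/2)(8.7692)(30.6923) = 134.574 to 11.5714 (computed as (60 - 51)(2.5714) - (1/2)(3.5)(2.5714)^2), a change of -123.0025.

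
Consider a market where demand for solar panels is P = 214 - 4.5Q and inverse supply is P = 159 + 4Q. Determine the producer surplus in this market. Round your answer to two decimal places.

Equilibrium: 214 - 4.5Q = 159 + 4Q, so Q* = 6.4706 and P* = 184.8824.
PS is the area between P* and the supply curve from 0 to Q*: (1/2)(6.4706)(25.8824) = 83.737.

83.74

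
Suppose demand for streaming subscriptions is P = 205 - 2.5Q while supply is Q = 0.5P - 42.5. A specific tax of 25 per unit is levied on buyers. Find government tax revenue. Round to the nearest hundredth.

527.78

Rewriting supply in inverse form: P = 85 + 2Q.
Without the tax, 205 - 2.5Q = 85 + 2Q so Q* = 26.6667 and P* = 138.3333.
A tax on buyers shifts demand down by 25: (205 - 25) - 2.5Q = 85 + 2Q, so Q_t = 21.1111. Buyers pay P_b = 152.2222; sellers receive P_s = P_b - 25 = 127.2222.
Tax revenue = t x Q_t = 25 x 21.1111 = 527.7778.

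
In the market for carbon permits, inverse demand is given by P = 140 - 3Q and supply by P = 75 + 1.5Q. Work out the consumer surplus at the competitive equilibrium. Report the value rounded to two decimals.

312.96

Equilibrium: 140 - 3Q = 75 + 1.5Q, so Q* = 14.4444 and P* = 96.6667.
CS is the area between the demand curve and P* from 0 to Q*: (1/2)(14.4444)(43.3333) = 312.963.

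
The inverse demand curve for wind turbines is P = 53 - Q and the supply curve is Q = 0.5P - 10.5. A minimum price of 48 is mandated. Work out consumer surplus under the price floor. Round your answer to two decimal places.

Rewriting supply in inverse form: P = 21 + 2Q.
Without the control, 53 - Q = 21 + 2Q so Q* = 10.6667 and P* = 42.3333.
At the floor price 48, quantity demanded is (53 - 48)/1 = 5; demand is the short side, so Q = 5 trades at P = 48.
CS is the triangle under demand above 48: (1/2)(5)(53 - 48) = 12.5.

12.50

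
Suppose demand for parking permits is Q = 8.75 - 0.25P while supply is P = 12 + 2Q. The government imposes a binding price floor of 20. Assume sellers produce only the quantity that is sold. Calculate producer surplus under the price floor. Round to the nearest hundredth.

15.94

Rewriting demand in inverse form: P = 35 - 4Q.
Without the control, 35 - 4Q = 12 + 2Q so Q* = 3.8333 and P* = 19.6667.
At the floor price 20, quantity demanded is (35 - 20)/4 = 3.75; demand is the short side, so Q = 3.75 trades at P = 20.
The supply price at Q = 3.75 is 19.5. PS is the trapezoid between 20 and supply over [0, 3.75]: (1/2)[(20 - 12) + (20 - 19.5)](3.75) = 15.9375.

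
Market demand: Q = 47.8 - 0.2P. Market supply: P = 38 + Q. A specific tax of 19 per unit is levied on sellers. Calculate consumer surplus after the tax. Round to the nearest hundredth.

2300.28

Rewriting demand in inverse form: P = 239 - 5Q.
Without the tax, 239 - 5Q = 38 + Q so Q* = 33.5 and P* = 71.5.
With the tax, sellers need 19 more per unit: 239 - 5Q = 38 + Q + 19, so Q_t = 30.3333. Buyers pay P_b = 87.3333; sellers receive P_s = P_b - 19 = 68.3333.
CS = (1/2)(Q_t)(239 - P_b) = (1/2)(30.3333)(151.6667) = 2300.2778.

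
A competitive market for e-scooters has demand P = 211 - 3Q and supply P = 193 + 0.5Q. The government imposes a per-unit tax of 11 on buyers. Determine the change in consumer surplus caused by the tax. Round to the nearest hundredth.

-33.67

Without the tax, 211 - 3Q = 193 + 0.5Q so Q* = 5.1429 and P* = 195.5714.
With the tax, buyers' net willingness to pay falls by 11: (211 - 11) - 3Q = 193 + 0.5Q, so Q_t = 2. Buyers pay P_b = 205; sellers receive P_s = P_b - 11 = 194.
CS falls from (1/2)(5.1429)(15.4286) = 39.6735 to (1/2)(2)(6) = 6, a change of -33.6735.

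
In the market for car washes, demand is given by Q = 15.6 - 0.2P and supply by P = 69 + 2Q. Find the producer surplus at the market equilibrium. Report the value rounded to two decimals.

Rewriting demand in inverse form: P = 78 - 5Q.
Set 78 - 5Q = 69 + 2Q, which gives 9 = 7Q, so Q* = 1.2857 and P* = 78 - 5(1.2857) = 71.5714.
PS is the area between P* and the supply curve from 0 to Q*: (1/2)(1.2857)(2.5714) = 1.6531.

1.65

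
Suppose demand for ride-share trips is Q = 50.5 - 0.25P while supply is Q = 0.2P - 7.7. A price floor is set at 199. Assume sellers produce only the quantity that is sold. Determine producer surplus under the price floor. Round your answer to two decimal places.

Rewriting demand in inverse form: P = 202 - 4Q.
Rewriting supply in inverse form: P = 38.5 + 5Q.
Without the control, 202 - 4Q = 38.5 + 5Q so Q* = 18.1667 and P* = 129.3333.
At the floor price 199, quantity demanded is (202 - 199)/4 = 0.75; demand is the short side, so Q = 0.75 trades at P = 199.
The supply price at Q = 0.75 is 42.25. PS is the trapezoid between 199 and supply over [0, 0.75]: (1/2)[(199 - 38.5) + (199 - 42.25)](0.75) = 118.9688.

118.97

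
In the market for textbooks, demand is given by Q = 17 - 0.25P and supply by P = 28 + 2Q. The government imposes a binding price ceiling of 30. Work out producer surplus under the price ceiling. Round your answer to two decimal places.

Rewriting demand in inverse form: P = 68 - 4Q.
Without the control, 68 - 4Q = 28 + 2Q so Q* = 6.6667 and P* = 41.3333.
At P = 30, sellers supply (30 - 28)/2 = 1 while buyers want more, so the quantity traded is 1 at price 30.
PS is the triangle above supply below 30: (1/2)(1)(30 - 28) = 1.

1.00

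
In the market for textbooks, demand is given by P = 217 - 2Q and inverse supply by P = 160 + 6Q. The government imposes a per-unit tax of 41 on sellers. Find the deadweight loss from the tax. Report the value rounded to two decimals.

Without the tax, 217 - 2Q = 160 + 6Q so Q* = 7.125 and P* = 202.75.
A tax on sellers shifts supply up by 41: 217 - 2Q = 160 + 6Q + 41, so Q_t = 2. Buyers pay P_b = 213; sellers receive P_s = P_b - 41 = 172.
Deadweight loss is the triangle between the curves from Q_t to Q*: (1/2)(7.125 - 2)(41) = 105.0625.

105.06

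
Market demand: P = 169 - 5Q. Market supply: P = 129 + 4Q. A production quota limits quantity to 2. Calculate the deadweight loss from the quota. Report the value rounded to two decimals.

26.89

Unrestricted equilibrium: Q* = (169 - 129)/(5 + 4) = 4.4444.
At Q = 2 the demand price is 169 - 5(2) = 159 and the supply price is 129 + 4(2) = 137.
DWL = (1/2)(gap between curves at 2) x (Q* - 2) = (1/2)(22)(2.4444) = 26.8889.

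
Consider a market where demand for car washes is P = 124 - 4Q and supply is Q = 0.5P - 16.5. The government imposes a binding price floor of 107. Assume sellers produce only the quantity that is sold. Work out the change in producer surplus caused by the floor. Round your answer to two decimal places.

Rewriting supply in inverse form: P = 33 + 2Q.
Free-market equilibrium: 124 - 4Q = 33 + 2Q gives Q* = 15.1667, P* = 63.3333.
At P = 107, buyers demand (124 - 107)/4 = 4.25 while sellers would supply more, so the quantity traded is 4.25 at price 107.
PS goes from (1/2)(15.1667)(30.3333) = 230.0278 to 296.4375 (computed as (107 - 33)(4.25) - (1/2)(2)(4.25)^2), a change of 66.4097.

66.41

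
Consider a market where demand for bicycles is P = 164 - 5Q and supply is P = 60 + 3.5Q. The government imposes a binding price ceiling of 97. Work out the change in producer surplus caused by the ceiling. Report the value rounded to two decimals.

Without the control, 164 - 5Q = 60 + 3.5Q so Q* = 12.2353 and P* = 102.8235.
At P = 97, sellers supply (97 - 60)/3.5 = 10.5714 while buyers want more, so the quantity traded is 10.5714 at price 97.
PS goes from (1/2)(12.2353)(42.8235) = 261.9792 to 195.5714 (computed as (97 - 60)(10.5714) - (1/2)(3.5)(10.5714)^2), a change of -66.4078.

-66.41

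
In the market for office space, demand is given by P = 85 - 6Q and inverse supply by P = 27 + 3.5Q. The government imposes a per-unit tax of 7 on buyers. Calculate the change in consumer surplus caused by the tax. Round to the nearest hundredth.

-25.36

Pre-tax equilibrium: 85 - 6Q = 27 + 3.5Q gives Q* = 6.1053, P* = 48.3684.
A tax on buyers shifts demand down by 7: (85 - 7) - 6Q = 27 + 3.5Q, so Q_t = 5.3684. Buyers pay P_b = 52.7895; sellers receive P_s = P_b - 7 = 45.7895.
CS falls from (1/2)(6.1053)(36.6316) = 111.8227 to (1/2)(5.3684)(32.2105) = 86.4598, a change of -25.3629.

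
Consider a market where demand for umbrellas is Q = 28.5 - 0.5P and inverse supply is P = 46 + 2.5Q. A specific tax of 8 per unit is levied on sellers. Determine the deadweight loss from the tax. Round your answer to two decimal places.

7.11

Rewriting demand in inverse form: P = 57 - 2Q.
Without the tax, 57 - 2Q = 46 + 2.5Q so Q* = 2.4444 and P* = 52.1111.
With the tax, sellers need 8 more per unit: 57 - 2Q = 46 + 2.5Q + 8, so Q_t = 0.6667. Buyers pay P_b = 55.6667; sellers receive P_s = P_b - 8 = 47.6667.
Deadweight loss is the triangle between the curves from Q_t to Q*: (1/2)(2.4444 - 0.6667)(8) = 7.1111.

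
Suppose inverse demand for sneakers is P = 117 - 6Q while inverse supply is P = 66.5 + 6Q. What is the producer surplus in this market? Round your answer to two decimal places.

Setting demand equal to supply, 50.5 = 12Q, so Q* = 4.2083 and P* = 91.75.
The supply curve's price intercept is 66.5, so PS = (1/2)(Q*)(P* - 66.5) = (1/2)(4.2083)(25.25) = 53.1302.

53.13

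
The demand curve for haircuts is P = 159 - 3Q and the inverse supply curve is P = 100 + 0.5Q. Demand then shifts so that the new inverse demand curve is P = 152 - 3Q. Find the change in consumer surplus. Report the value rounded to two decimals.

Initial equilibrium: Q_0 = 16.8571, P_0 = 108.4286; CS_0 = (1/2)(16.8571)(50.5714) = 426.2449, PS_0 = (1/2)(16.8571)(8.4286) = 71.0408.
New equilibrium: 152 - 3Q = 100 + 0.5Q gives Q_1 = 14.8571, P_1 = 107.4286; CS_1 = 331.102, PS_1 = 55.1837.
Change in consumer surplus = 331.102 - 426.2449 = -95.1429.

-95.14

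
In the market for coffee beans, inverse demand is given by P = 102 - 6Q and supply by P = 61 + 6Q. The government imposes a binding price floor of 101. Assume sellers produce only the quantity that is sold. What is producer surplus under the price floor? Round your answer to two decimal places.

Free-market equilibrium: 102 - 6Q = 61 + 6Q gives Q* = 3.4167, P* = 81.5.
At P = 101, buyers demand (102 - 101)/6 = 0.1667 while sellers would supply more, so the quantity traded is 0.1667 at price 101.
The supply price at Q = 0.1667 is 62. PS is the trapezoid between 101 and supply over [0, 0.1667]: (1/2)[(101 - 61) + (101 - 62)](0.1667) = 6.5833.

6.58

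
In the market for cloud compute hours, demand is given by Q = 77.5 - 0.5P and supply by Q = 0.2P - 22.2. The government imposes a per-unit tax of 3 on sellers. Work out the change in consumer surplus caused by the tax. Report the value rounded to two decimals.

Rewriting demand in inverse form: P = 155 - 2Q.
Rewriting supply in inverse form: P = 111 + 5Q.
Pre-tax equilibrium: 155 - 2Q = 111 + 5Q gives Q* = 6.2857, P* = 142.4286.
A tax on sellers shifts supply up by 3: 155 - 2Q = 111 + 5Q + 3, so Q_t = 5.8571. Buyers pay P_b = 143.2857; sellers receive P_s = P_b - 3 = 140.2857.
Consumers lose the trapezoid between P* and P_b out to Q_t plus the triangle from Q_t to Q*: change in CS = 34.3061 - 39.5102 = -5.2041.

-5.20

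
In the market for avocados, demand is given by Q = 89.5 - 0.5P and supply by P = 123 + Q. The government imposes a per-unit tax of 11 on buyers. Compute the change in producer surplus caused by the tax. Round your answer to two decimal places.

-61.72

Rewriting demand in inverse form: P = 179 - 2Q.
Without the tax, 179 - 2Q = 123 + Q so Q* = 18.6667 and P* = 141.6667.
With the tax, buyers' net willingness to pay falls by 11: (179 - 11) - 2Q = 123 + Q, so Q_t = 15. Buyers pay P_b = 149; sellers receive P_s = P_b - 11 = 138.
Producers lose the trapezoid between P_s and P* out to Q_t plus the triangle from Q_t to Q*: change in PS = 112.5 - 174.2222 = -61.7222.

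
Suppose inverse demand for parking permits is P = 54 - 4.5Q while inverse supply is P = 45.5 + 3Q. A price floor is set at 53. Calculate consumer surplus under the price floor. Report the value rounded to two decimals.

Without the control, 54 - 4.5Q = 45.5 + 3Q so Q* = 1.1333 and P* = 48.9.
At P = 53, buyers demand (54 - 53)/4.5 = 0.2222 while sellers would supply more, so the quantity traded is 0.2222 at price 53.
CS is the triangle under demand above 53: (1/2)(0.2222)(54 - 53) = 0.1111.

0.11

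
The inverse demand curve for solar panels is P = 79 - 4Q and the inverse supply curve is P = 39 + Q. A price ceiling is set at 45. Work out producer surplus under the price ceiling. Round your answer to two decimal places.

18.00

Free-market equilibrium: 79 - 4Q = 39 + Q gives Q* = 8, P* = 47.
At the ceiling price 45, quantity supplied is (45 - 39)/1 = 6; supply is the short side, so Q = 6 trades at P = 45.
PS is the triangle above supply below 45: (1/2)(6)(45 - 39) = 18.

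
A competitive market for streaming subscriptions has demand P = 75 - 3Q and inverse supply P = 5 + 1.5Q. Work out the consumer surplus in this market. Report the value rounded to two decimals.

Setting demand equal to supply, 70 = 4.5Q, so Q* = 15.5556 and P* = 28.3333.
The demand choke price is 75, so CS = (1/2)(Q*)(75 - P*) = (1/2)(15.5556)(46.6667) = 362.963.

362.96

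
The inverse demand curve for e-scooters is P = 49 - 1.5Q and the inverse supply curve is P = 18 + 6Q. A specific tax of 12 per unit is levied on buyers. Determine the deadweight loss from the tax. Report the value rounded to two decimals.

Pre-tax equilibrium: 49 - 1.5Q = 18 + 6Q gives Q* = 4.1333, P* = 42.8.
With the tax, buyers' net willingness to pay falls by 12: (49 - 12) - 1.5Q = 18 + 6Q, so Q_t = 2.5333. Buyers pay P_b = 45.2; sellers receive P_s = P_b - 12 = 33.2.
Deadweight loss is the triangle between the curves from Q_t to Q*: (1/2)(4.1333 - 2.5333)(12) = 9.6.

9.60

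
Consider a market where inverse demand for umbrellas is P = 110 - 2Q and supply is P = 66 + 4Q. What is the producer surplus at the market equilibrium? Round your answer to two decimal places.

107.56

Set 110 - 2Q = 66 + 4Q, which gives 44 = 6Q, so Q* = 7.3333 and P* = 110 - 2(7.3333) = 95.3333.
The supply curve's price intercept is 66, so PS = (1/2)(Q*)(P* - 66) = (1/2)(7.3333)(29.3333) = 107.5556.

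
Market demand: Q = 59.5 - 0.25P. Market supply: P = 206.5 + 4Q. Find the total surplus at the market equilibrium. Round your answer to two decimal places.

62.02

Rewriting demand in inverse form: P = 238 - 4Q.
Equilibrium: 238 - 4Q = 206.5 + 4Q, so Q* = 3.9375 and P* = 222.25.
Total surplus is the full triangle between the curves from 0 to Q*: (1/2)(3.9375)(238 - 206.5) = 62.0156.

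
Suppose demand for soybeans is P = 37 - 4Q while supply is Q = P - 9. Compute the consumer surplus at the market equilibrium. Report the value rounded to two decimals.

62.72

Rewriting supply in inverse form: P = 9 + Q.
Setting demand equal to supply, 28 = 5Q, so Q* = 5.6 and P* = 14.6.
Consumer surplus is the triangle under demand above P*: (1/2)(5.6)(37 - 14.6) = (1/2)(5.6)(22.4) = 62.72.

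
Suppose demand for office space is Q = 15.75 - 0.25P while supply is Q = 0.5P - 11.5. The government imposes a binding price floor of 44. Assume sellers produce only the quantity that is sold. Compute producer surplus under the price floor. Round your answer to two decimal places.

77.19

Rewriting demand in inverse form: P = 63 - 4Q.
Rewriting supply in inverse form: P = 23 + 2Q.
Free-market equilibrium: 63 - 4Q = 23 + 2Q gives Q* = 6.6667, P* = 36.3333.
At the floor price 44, quantity demanded is (63 - 44)/4 = 4.75; demand is the short side, so Q = 4.75 trades at P = 44.
The supply price at Q = 4.75 is 32.5. PS is the trapezoid between 44 and supply over [0, 4.75]: (1/2)[(44 - 23) + (44 - 32.5)](4.75) = 77.1875.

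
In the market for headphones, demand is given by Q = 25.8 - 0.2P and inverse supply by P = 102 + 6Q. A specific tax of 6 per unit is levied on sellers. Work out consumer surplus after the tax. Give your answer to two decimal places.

Rewriting demand in inverse form: P = 129 - 5Q.
Pre-tax equilibrium: 129 - 5Q = 102 + 6Q gives Q* = 2.4545, P* = 116.7273.
A tax on sellers shifts supply up by 6: 129 - 5Q = 102 + 6Q + 6, so Q_t = 1.9091. Buyers pay P_b = 119.4545; sellers receive P_s = P_b - 6 = 113.4545.
CS = (1/2)(Q_t)(129 - P_b) = (1/2)(1.9091)(9.5455) = 9.1116.

9.11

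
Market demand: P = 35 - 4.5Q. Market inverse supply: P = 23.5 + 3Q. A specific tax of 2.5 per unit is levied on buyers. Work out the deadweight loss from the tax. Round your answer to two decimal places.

0.42

Without the tax, 35 - 4.5Q = 23.5 + 3Q so Q* = 1.5333 and P* = 28.1.
A tax on buyers shifts demand down by 2.5: (35 - 2.5) - 4.5Q = 23.5 + 3Q, so Q_t = 1.2. Buyers pay P_b = 29.6; sellers receive P_s = P_b - 2.5 = 27.1.
Deadweight loss is the triangle between the curves from Q_t to Q*: (1/2)(1.5333 - 1.2)(2.5) = 0.4167.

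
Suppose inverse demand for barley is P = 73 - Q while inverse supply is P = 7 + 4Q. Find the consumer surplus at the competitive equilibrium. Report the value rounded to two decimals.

87.12

Setting demand equal to supply, 66 = 5Q, so Q* = 13.2 and P* = 59.8.
Consumer surplus is the triangle under demand above P*: (1/2)(13.2)(73 - 59.8) = (1/2)(13.2)(13.2) = 87.12.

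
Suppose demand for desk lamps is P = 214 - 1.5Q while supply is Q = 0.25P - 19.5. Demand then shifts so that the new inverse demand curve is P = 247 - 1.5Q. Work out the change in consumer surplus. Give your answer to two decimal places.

249.55

Rewriting supply in inverse form: P = 78 + 4Q.
Initial equilibrium: Q_0 = 24.7273, P_0 = 176.9091; CS_0 = (1/2)(24.7273)(37.0909) = 458.5785, PS_0 = (1/2)(24.7273)(98.9091) = 1222.876.
New equilibrium: 247 - 1.5Q = 78 + 4Q gives Q_1 = 30.7273, P_1 = 200.9091; CS_1 = 708.124, PS_1 = 1888.3306.
Change in consumer surplus = 708.124 - 458.5785 = 249.5455.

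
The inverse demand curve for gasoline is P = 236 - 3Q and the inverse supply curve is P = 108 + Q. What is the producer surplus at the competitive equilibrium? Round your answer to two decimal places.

Equilibrium: 236 - 3Q = 108 + Q, so Q* = 32 and P* = 140.
The supply curve's price intercept is 108, so PS = (1/2)(Q*)(P* - 108) = (1/2)(32)(32) = 512.

512.00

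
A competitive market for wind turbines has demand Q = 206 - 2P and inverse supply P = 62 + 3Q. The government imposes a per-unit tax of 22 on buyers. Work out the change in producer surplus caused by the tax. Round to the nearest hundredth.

-161.63

Rewriting demand in inverse form: P = 103 - 0.5Q.
Without the tax, 103 - 0.5Q = 62 + 3Q so Q* = 11.7143 and P* = 97.1429.
A tax on buyers shifts demand down by 22: (103 - 22) - 0.5Q = 62 + 3Q, so Q_t = 5.4286. Buyers pay P_b = 100.2857; sellers receive P_s = P_b - 22 = 78.2857.
PS falls from (1/2)(11.7143)(35.1429) = 205.8367 to (1/2)(5.4286)(16.2857) = 44.2041, a change of -161.6327.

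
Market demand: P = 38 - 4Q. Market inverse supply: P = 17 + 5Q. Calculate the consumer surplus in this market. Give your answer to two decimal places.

10.89

Equilibrium: 38 - 4Q = 17 + 5Q, so Q* = 2.3333 and P* = 28.6667.
CS is the area between the demand curve and P* from 0 to Q*: (1/2)(2.3333)(9.3333) = 10.8889.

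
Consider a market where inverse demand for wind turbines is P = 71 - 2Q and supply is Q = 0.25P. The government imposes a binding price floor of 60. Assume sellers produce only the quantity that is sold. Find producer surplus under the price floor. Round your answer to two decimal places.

Rewriting supply in inverse form: P = 4Q.
Free-market equilibrium: 71 - 2Q = 4Q gives Q* = 11.8333, P* = 47.3333.
At the floor price 60, quantity demanded is (71 - 60)/2 = 5.5; demand is the short side, so Q = 5.5 trades at P = 60.
The supply price at Q = 5.5 is 22. PS is the trapezoid between 60 and supply over [0, 5.5]: (1/2)[(60 - 0) + (60 - 22)](5.5) = 269.5.

269.50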